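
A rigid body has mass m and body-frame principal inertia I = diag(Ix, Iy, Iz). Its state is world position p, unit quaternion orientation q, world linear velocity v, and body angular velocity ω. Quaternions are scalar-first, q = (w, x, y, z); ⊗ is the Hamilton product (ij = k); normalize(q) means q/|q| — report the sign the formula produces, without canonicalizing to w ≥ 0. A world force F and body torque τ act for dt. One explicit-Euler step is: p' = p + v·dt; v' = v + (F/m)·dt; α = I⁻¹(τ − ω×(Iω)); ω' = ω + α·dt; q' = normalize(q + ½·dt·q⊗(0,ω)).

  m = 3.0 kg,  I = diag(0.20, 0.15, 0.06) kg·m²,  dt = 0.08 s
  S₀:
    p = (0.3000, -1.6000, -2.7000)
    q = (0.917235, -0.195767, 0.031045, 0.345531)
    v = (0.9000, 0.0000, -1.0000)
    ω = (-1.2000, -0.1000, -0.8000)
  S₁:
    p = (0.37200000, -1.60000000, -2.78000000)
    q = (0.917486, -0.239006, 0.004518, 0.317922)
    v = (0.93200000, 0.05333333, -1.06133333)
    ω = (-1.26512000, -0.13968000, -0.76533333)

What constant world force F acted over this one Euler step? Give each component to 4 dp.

Δv = v₁−v₀ = (0.03200000, 0.05333333, -0.06133333)
applied force F = (1.2000, 2.0000, -2.3000)

F = (1.2000, 2.0000, -2.3000)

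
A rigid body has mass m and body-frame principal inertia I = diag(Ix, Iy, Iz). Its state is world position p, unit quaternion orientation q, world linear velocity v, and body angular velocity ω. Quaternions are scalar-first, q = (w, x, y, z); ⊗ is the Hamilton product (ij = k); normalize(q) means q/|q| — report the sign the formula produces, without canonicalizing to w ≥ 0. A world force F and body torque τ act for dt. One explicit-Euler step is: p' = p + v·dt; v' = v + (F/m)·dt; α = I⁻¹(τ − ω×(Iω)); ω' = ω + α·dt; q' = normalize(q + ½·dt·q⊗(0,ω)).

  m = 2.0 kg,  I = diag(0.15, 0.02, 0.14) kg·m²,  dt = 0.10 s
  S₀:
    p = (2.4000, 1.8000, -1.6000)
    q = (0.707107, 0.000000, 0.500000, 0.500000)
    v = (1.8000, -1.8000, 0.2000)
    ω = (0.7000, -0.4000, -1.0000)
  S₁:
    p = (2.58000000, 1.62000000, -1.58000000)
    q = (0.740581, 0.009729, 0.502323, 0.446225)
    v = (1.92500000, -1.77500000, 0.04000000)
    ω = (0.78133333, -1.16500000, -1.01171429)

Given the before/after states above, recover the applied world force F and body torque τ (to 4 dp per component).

velocity change Δv = (0.12500000, 0.02500000, -0.16000000)
F = m·Δv/dt = (2.5000, 0.5000, -3.2000)
rate change Δω = (0.08133333, -0.76500000, -0.01171429)
precession coupling = (0.0480, -0.0070, 0.0364)
τ = I·(Δω/dt) + ω₀×(Iω₀) = (0.1700, -0.1600, 0.0200)

F = (2.5000, 0.5000, -3.2000)
τ = (0.1700, -0.1600, 0.0200)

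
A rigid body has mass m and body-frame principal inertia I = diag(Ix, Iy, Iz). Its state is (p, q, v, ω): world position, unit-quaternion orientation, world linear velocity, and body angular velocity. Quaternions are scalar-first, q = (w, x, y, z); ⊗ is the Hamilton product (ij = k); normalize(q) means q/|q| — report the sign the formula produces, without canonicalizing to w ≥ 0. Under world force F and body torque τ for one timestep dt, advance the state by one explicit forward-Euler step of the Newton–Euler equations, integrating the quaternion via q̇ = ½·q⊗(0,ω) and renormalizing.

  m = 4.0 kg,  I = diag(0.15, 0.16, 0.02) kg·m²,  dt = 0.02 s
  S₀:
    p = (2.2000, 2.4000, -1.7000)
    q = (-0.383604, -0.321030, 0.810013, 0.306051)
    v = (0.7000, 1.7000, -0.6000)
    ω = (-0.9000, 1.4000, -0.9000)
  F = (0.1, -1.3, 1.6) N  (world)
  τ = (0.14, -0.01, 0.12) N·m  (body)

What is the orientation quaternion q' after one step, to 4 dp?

Hamilton product q⊗(0,ω) = (-1.1474993, -0.8122395, -1.1014185, 0.6248133)
updated quaternion q' = (-0.3950, -0.3291, 0.7989, 0.3122)

q' = (-0.3950, -0.3291, 0.7989, 0.3122)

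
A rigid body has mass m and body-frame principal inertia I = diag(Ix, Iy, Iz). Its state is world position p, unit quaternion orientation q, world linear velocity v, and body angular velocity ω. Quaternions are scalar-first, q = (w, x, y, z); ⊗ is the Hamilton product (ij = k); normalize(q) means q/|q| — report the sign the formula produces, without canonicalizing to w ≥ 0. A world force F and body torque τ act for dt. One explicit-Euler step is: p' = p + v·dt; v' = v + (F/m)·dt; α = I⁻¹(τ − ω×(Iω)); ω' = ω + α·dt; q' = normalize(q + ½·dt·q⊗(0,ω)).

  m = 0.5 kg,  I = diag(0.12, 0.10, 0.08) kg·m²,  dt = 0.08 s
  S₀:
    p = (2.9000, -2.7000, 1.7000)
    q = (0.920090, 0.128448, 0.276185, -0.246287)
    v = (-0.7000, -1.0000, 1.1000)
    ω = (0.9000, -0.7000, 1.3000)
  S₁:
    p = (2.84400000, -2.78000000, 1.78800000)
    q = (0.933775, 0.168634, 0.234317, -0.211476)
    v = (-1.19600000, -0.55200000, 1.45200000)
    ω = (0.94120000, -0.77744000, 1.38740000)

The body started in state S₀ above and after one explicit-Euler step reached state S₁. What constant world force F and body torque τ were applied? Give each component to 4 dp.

ω₁ − ω₀ = (0.04120000, -0.07744000, 0.08740000)
gyro term ω₀×Iω₀ = (0.0182, 0.0468, 0.0126)
I·α + gyro = (0.0800, -0.0500, 0.1000)
Δv = v₁−v₀ = (-0.49600000, 0.44800000, 0.35200000)
m·(v₁−v₀)/dt = (-3.1000, 2.8000, 2.2000)

F = (-3.1000, 2.8000, 2.2000)
τ = (0.0800, -0.0500, 0.1000)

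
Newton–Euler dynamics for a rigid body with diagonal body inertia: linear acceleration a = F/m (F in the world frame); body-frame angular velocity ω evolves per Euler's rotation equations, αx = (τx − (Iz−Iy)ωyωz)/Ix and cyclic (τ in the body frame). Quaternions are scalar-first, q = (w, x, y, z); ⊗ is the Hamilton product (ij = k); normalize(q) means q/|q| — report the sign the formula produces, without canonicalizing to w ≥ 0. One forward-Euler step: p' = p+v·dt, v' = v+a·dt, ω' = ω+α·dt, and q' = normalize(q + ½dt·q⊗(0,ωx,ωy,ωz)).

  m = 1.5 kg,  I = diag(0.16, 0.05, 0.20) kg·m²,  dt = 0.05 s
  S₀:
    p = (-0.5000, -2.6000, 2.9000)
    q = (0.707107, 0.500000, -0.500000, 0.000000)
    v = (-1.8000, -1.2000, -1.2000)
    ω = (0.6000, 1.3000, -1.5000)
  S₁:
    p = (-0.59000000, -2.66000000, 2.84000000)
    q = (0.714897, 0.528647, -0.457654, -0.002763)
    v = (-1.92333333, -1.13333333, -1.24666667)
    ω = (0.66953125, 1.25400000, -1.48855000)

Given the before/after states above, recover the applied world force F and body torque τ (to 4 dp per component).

Δv = v₁−v₀ = (-0.12333333, 0.06666667, -0.04666667)
applied force F = (-3.7000, 2.0000, -1.4000)
ω₁ − ω₀ = (0.06953125, -0.04600000, 0.01145000)
precession coupling = (-0.2925, 0.0360, -0.0858)
τ = I·(Δω/dt) + ω₀×(Iω₀) = (-0.0700, -0.0100, -0.0400)

F = (-3.7000, 2.0000, -1.4000)
τ = (-0.0700, -0.0100, -0.0400)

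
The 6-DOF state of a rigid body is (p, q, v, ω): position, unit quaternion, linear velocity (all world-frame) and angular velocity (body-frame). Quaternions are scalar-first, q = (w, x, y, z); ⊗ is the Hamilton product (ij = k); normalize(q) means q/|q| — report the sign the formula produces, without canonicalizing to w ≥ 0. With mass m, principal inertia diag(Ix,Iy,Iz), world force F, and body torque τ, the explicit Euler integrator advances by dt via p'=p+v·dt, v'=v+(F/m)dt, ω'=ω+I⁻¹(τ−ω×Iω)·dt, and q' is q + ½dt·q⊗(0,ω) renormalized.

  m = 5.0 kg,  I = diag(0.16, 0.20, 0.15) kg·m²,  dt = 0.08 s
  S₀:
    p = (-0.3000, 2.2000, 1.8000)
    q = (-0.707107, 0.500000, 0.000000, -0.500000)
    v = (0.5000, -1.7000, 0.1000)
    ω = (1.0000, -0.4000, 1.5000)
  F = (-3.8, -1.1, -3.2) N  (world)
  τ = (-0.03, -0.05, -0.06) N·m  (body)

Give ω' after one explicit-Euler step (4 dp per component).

ω' = (0.9700, -0.4260, 1.4765)

(τ − ω×Iω)/I = (-0.3750, -0.3250, -0.2933)
ω + α·dt = (0.9700, -0.4260, 1.4765)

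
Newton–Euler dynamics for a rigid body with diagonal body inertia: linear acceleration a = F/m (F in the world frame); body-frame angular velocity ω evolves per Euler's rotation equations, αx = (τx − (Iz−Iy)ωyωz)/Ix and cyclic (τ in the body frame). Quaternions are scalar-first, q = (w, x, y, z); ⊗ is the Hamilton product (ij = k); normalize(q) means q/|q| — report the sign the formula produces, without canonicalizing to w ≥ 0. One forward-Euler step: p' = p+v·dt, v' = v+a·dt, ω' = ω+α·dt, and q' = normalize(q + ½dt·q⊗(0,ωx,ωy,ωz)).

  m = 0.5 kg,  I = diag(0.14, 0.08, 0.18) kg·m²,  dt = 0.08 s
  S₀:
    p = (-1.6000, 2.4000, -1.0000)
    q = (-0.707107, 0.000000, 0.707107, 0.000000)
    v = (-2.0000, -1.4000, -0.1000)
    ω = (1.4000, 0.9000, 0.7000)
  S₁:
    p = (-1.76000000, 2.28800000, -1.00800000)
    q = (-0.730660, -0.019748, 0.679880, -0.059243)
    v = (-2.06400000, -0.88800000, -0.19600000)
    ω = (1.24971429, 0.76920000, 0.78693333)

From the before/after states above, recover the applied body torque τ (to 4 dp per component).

ω₁ − ω₀ = (-0.15028571, -0.13080000, 0.08693333)
gyro term ω₀×Iω₀ = (0.0630, -0.0392, -0.0756)
τ = I·(Δω/dt) + ω₀×(Iω₀) = (-0.2000, -0.1700, 0.1200)

τ = (-0.2000, -0.1700, 0.1200)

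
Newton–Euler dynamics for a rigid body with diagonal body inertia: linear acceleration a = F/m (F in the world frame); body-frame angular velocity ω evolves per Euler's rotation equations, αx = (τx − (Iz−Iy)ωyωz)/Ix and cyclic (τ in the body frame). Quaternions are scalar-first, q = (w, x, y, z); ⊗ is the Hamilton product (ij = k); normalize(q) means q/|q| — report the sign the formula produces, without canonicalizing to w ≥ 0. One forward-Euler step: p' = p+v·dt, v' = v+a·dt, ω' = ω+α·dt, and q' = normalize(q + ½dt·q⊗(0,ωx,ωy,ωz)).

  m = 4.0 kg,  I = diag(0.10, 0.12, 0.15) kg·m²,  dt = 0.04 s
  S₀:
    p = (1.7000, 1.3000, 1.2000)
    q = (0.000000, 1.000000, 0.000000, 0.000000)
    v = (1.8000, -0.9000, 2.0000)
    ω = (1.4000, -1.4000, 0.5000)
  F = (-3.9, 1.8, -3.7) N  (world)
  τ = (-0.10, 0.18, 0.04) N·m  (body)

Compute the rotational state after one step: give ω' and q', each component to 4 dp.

gyro term ω×Iω = (-0.0210, -0.0350, -0.0392)
α = I⁻¹(τ − ω×Iω) = (-0.7900, 1.7917, 0.5280)
ω + α·dt = (1.3684, -1.3283, 0.5211)
Hamilton product q⊗(0,ω) = (-1.4000000, 0.0000000, -0.5000000, -1.4000000)
q' = normalize(q + ½dt·q⊗(0,ω)) = (-0.0280, 0.9992, -0.0100, -0.0280)

ω' = (1.3684, -1.3283, 0.5211)
q' = (-0.0280, 0.9992, -0.0100, -0.0280)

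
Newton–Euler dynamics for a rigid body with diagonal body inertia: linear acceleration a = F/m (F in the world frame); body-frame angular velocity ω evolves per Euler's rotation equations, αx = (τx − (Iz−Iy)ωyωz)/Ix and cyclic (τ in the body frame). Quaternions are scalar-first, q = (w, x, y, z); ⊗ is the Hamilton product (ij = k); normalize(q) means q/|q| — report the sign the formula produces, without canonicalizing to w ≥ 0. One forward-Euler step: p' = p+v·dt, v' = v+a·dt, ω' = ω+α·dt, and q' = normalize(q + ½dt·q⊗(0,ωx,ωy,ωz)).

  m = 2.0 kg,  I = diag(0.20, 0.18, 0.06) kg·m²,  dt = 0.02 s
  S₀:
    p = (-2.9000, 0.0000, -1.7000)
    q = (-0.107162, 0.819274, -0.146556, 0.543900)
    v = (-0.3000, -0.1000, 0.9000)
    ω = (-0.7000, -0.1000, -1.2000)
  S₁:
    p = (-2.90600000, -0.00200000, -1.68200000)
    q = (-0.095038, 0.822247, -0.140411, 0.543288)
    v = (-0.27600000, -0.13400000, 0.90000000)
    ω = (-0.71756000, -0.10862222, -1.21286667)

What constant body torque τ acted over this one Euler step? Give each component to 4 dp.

τ = (-0.1900, 0.0400, -0.0400)

Δω = ω₁−ω₀ = (-0.01756000, -0.00862222, -0.01286667)
ω₀×(Iω₀) = (-0.0144, 0.1176, -0.0014)
applied torque τ = (-0.1900, 0.0400, -0.0400)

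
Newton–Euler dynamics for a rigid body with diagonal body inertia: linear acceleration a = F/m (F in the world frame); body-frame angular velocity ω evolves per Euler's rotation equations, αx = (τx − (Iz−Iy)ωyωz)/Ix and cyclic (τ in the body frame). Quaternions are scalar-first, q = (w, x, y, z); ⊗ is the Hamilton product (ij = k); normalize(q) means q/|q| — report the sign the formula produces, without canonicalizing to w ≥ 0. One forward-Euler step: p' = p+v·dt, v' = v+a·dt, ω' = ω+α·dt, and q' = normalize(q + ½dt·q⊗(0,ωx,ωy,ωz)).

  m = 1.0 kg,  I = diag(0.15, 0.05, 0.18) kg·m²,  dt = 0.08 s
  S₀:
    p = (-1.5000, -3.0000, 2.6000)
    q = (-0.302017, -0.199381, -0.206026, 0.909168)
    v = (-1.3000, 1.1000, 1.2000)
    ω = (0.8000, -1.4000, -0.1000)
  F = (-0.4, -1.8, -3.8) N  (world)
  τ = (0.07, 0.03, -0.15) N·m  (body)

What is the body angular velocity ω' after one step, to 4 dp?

gyro term ω×Iω = (0.0182, 0.0024, 0.1120)
α = I⁻¹(τ − ω×Iω) = (0.3453, 0.5520, -1.4556)
new body rate ω' = (0.8276, -1.3558, -0.2164)

ω' = (0.8276, -1.3558, -0.2164)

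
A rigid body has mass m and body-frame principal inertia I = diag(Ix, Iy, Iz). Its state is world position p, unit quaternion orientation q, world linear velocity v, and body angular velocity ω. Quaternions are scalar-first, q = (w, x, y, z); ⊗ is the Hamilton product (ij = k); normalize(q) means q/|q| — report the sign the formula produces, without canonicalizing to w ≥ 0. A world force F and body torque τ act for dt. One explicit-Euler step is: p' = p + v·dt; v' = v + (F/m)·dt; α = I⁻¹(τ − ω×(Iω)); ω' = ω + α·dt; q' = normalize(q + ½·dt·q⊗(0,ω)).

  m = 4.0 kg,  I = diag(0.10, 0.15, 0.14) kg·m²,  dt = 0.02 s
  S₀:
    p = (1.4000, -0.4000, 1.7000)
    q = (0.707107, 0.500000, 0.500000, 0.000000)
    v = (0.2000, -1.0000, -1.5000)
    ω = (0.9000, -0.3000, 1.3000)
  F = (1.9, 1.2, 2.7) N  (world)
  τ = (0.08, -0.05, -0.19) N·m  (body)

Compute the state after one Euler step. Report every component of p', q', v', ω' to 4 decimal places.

p' = (1.4040, -0.4200, 1.6700)
q' = (0.7040, 0.5128, 0.4913, 0.0032)
v' = (0.2095, -0.9940, -1.4865)
ω' = (0.9152, -0.3004, 1.2748)

ω×(Iω) gyroscopic = (0.0039, -0.0468, -0.0135)
angular accel α = (0.7610, -0.0213, -1.2607)
new body rate ω' = (0.9152, -0.3004, 1.2748)
Hamilton product q⊗(0,ω) = (-0.3000000, 1.2863963, -0.8621321, 0.3192391)
q' = normalize(q + ½dt·q⊗(0,ω)) = (0.7040, 0.5128, 0.4913, 0.0032)
new position p' = (1.4040, -0.4200, 1.6700)
v' = v + a·dt = (0.2095, -0.9940, -1.4865)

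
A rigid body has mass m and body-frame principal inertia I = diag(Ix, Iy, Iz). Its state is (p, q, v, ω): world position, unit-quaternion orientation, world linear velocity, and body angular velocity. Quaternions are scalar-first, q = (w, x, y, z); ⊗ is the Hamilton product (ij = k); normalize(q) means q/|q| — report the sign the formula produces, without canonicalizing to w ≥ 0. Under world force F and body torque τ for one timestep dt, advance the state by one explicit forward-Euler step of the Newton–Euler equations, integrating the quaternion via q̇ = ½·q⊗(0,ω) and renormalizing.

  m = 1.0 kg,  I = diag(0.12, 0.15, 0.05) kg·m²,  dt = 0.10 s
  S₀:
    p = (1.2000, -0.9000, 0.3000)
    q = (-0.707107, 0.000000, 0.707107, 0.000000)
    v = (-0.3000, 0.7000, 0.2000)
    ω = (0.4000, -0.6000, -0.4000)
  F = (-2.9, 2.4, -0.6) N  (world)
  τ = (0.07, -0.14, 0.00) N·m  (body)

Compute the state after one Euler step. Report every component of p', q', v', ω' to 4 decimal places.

p' = (1.1700, -0.8300, 0.3200)
q' = (-0.6853, -0.0283, 0.7277, 0.0000)
v' = (-0.5900, 0.9400, 0.1400)
ω' = (0.4783, -0.6859, -0.3856)

a = (-2.9000, 2.4000, -0.6000)
p' = p + v·dt = (1.1700, -0.8300, 0.3200)
v + (F/m)dt = (-0.5900, 0.9400, 0.1400)
α = I⁻¹(τ − ω×Iω) = (0.7833, -0.8587, 0.1440)
new body rate ω' = (0.4783, -0.6859, -0.3856)
2q̇ = q⊗(0,ω) = (0.4242642, -0.5656856, 0.4242642, 0.0000000)
updated quaternion q' = (-0.6853, -0.0283, 0.7277, 0.0000)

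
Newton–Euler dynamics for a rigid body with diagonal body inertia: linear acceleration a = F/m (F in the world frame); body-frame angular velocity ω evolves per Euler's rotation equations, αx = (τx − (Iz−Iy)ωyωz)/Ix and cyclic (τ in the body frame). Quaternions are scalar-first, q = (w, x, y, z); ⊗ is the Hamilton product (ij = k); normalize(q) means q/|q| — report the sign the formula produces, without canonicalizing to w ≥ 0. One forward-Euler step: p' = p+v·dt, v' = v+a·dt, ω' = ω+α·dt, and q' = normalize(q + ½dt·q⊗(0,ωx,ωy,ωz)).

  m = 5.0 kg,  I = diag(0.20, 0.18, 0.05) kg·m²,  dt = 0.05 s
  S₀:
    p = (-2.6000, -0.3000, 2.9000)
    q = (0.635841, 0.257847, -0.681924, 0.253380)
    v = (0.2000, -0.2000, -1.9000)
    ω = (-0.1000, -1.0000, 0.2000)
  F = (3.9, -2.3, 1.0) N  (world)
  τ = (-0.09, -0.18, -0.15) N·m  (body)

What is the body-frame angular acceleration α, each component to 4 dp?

α = (-0.5800, -0.9833, -2.9600)

precession coupling ω×(Iω) = (0.0260, -0.0030, -0.0020)
angular accel α = (-0.5800, -0.9833, -2.9600)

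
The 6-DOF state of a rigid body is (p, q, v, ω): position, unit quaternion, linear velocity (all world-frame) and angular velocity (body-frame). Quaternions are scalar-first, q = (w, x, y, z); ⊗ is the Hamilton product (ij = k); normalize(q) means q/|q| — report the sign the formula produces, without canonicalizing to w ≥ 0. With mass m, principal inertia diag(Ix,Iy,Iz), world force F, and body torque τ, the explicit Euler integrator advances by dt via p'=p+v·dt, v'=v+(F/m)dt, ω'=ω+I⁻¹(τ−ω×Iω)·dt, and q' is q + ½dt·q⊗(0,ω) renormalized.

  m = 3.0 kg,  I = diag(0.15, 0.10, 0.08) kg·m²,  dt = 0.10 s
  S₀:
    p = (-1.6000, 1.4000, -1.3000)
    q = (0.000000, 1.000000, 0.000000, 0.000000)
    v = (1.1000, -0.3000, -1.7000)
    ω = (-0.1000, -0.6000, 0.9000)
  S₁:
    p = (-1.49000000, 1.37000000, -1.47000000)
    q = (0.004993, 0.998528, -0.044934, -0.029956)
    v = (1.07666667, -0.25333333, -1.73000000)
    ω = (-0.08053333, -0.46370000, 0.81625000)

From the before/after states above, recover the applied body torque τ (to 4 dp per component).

ω₁ − ω₀ = (0.01946667, 0.13630000, -0.08375000)
gyro term ω₀×Iω₀ = (0.0108, -0.0063, -0.0030)
τ = I·(Δω/dt) + ω₀×(Iω₀) = (0.0400, 0.1300, -0.0700)

τ = (0.0400, 0.1300, -0.0700)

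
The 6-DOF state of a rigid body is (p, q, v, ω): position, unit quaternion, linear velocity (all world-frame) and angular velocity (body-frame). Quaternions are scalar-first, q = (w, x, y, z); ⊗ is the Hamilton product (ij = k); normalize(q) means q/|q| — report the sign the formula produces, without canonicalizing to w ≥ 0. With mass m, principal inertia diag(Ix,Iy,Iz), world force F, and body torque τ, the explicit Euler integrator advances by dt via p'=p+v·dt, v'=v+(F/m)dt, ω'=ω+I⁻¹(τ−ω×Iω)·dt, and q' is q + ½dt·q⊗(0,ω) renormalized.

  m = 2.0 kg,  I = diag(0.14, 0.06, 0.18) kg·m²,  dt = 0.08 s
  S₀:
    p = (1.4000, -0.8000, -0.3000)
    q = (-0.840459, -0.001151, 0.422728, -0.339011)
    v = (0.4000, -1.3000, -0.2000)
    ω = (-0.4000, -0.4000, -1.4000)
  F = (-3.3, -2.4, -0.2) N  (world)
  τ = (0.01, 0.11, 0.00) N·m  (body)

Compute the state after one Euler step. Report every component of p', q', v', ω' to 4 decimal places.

angular accel α = (-0.4086, 2.2067, 0.0711)
new body rate ω' = (-0.4327, -0.2235, -1.3943)
Hamilton product q⊗(0,ω) = (-0.3059846, -0.3912400, 0.4701766, 1.3461942)
q' = normalize(q + ½dt·q⊗(0,ω)) = (-0.8511, -0.0168, 0.4407, -0.2846)
p + v·dt = (1.4320, -0.9040, -0.3160)
v' = v + a·dt = (0.2680, -1.3960, -0.2080)

p' = (1.4320, -0.9040, -0.3160)
q' = (-0.8511, -0.0168, 0.4407, -0.2846)
v' = (0.2680, -1.3960, -0.2080)
ω' = (-0.4327, -0.2235, -1.3943)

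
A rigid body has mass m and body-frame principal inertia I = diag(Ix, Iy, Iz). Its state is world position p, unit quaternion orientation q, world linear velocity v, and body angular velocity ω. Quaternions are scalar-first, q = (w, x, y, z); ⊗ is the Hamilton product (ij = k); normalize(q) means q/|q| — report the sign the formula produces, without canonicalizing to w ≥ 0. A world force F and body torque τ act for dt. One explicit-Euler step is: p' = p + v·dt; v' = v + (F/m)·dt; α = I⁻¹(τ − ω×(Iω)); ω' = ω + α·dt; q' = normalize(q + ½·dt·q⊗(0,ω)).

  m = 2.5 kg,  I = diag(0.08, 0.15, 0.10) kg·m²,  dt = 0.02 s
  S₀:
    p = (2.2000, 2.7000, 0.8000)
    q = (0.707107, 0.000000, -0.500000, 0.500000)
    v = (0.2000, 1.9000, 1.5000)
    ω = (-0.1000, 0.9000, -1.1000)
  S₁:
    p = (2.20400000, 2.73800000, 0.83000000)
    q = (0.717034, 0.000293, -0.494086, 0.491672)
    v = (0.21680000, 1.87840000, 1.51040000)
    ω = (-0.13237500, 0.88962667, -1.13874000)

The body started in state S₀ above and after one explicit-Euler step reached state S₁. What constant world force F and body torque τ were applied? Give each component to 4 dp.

F = (2.1000, -2.7000, 1.3000)
τ = (-0.0800, -0.0800, -0.2000)

rate change Δω = (-0.03237500, -0.01037333, -0.03874000)
applied torque τ = (-0.0800, -0.0800, -0.2000)
Δv = v₁−v₀ = (0.01680000, -0.02160000, 0.01040000)
applied force F = (2.1000, -2.7000, 1.3000)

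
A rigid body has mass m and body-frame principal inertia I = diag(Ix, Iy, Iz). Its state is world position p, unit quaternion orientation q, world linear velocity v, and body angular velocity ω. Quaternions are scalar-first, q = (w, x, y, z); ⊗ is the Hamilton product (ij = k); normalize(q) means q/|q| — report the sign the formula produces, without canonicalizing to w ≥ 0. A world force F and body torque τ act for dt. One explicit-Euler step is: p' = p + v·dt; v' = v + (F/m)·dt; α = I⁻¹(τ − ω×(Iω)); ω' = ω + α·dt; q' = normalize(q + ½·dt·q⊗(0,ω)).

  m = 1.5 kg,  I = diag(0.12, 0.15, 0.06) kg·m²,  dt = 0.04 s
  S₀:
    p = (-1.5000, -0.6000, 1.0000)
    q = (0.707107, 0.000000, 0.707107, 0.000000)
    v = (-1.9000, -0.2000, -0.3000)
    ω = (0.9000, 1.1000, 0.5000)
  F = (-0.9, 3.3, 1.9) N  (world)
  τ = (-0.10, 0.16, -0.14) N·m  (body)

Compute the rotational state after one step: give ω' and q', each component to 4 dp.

ω' = (0.8832, 1.1355, 0.3869)
q' = (0.6912, 0.0198, 0.7223, -0.0057)

gyro term ω×Iω = (-0.0495, 0.0270, 0.0297)
α = I⁻¹(τ − ω×Iω) = (-0.4208, 0.8867, -2.8283)
new body rate ω' = (0.8832, 1.1355, 0.3869)
q⊗(0,ω) = (-0.7778177, 0.9899498, 0.7778177, -0.2828428)
q' = normalize(q + ½dt·q⊗(0,ω)) = (0.6912, 0.0198, 0.7223, -0.0057)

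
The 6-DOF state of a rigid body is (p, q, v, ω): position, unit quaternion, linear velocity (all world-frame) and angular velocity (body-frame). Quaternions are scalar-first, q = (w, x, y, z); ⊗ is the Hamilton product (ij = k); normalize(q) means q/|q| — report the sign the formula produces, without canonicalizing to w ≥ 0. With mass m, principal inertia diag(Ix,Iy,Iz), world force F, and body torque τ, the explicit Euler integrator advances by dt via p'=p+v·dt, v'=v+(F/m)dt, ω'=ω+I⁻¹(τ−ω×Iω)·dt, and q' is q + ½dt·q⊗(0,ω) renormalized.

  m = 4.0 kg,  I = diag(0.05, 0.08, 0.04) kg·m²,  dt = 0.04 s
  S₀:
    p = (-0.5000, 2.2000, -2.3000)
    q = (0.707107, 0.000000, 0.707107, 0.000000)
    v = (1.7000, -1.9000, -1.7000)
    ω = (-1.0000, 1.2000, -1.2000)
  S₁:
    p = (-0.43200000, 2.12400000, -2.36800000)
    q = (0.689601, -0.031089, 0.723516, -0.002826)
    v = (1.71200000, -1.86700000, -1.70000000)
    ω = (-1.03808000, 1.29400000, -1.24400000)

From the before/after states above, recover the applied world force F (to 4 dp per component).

F = (1.2000, 3.3000, 0.0000)

v₁ − v₀ = (0.01200000, 0.03300000, 0.00000000)
m·(v₁−v₀)/dt = (1.2000, 3.3000, 0.0000)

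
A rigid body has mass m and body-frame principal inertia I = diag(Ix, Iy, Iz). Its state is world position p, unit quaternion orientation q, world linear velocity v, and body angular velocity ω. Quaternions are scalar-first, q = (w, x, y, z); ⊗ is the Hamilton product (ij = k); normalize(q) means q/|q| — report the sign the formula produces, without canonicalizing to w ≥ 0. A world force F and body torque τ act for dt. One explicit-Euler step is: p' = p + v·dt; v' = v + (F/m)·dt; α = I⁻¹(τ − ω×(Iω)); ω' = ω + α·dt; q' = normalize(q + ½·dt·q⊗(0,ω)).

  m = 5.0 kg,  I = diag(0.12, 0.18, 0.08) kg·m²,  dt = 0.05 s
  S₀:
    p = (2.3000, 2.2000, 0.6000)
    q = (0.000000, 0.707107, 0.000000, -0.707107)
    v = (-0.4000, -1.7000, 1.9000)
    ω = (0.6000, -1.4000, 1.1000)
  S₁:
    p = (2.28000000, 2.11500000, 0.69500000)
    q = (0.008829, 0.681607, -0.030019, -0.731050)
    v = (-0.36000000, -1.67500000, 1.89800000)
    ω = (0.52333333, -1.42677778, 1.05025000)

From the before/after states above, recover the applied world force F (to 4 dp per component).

velocity change Δv = (0.04000000, 0.02500000, -0.00200000)
F = m·Δv/dt = (4.0000, 2.5000, -0.2000)

F = (4.0000, 2.5000, -0.2000)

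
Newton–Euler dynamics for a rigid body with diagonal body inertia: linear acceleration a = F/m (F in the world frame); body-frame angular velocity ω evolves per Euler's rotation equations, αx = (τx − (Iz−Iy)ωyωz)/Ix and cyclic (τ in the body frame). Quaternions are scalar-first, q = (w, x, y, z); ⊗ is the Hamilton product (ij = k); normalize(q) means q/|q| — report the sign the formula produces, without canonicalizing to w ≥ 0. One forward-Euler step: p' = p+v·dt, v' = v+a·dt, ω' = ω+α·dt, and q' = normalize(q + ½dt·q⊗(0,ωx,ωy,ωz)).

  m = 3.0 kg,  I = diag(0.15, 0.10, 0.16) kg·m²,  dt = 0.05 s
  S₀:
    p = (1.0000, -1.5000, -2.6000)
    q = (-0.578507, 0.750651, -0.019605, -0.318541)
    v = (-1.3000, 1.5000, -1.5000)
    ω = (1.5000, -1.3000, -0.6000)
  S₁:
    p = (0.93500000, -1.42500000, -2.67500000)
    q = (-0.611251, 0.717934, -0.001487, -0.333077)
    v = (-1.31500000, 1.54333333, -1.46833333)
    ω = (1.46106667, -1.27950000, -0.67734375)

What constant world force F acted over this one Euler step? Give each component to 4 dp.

velocity change Δv = (-0.01500000, 0.04333333, 0.03166667)
m·(v₁−v₀)/dt = (-0.9000, 2.6000, 1.9000)

F = (-0.9000, 2.6000, 1.9000)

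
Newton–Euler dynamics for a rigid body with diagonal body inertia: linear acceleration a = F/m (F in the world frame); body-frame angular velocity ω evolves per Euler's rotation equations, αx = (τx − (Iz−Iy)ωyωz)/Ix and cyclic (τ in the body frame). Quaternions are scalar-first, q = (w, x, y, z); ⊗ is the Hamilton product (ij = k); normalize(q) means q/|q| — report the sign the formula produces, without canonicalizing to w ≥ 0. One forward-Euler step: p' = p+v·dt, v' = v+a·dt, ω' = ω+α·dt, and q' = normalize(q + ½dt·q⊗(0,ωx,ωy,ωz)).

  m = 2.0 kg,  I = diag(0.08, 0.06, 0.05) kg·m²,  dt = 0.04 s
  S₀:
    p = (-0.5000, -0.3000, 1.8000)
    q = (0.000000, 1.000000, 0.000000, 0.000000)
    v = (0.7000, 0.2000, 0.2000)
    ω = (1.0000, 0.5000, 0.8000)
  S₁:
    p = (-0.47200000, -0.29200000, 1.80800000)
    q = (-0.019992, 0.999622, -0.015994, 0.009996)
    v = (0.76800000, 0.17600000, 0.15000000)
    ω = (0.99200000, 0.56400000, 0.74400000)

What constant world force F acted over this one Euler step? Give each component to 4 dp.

Δv = v₁−v₀ = (0.06800000, -0.02400000, -0.05000000)
m·(v₁−v₀)/dt = (3.4000, -1.2000, -2.5000)

F = (3.4000, -1.2000, -2.5000)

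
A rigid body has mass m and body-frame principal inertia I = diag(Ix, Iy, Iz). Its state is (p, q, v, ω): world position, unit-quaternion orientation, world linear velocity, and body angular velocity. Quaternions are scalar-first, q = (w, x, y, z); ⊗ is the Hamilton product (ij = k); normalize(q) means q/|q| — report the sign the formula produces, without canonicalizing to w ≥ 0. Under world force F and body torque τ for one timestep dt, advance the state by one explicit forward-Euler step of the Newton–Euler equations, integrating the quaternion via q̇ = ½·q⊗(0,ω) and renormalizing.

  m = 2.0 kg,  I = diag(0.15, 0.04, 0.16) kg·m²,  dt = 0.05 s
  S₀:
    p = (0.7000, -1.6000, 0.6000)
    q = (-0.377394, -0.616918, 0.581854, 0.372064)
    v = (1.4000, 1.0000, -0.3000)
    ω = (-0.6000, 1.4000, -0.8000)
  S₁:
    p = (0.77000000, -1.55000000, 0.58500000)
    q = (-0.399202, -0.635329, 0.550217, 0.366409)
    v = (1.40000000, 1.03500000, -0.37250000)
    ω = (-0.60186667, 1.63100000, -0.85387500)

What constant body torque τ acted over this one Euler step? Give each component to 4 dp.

τ = (-0.1400, 0.1800, -0.0800)

ω₁ − ω₀ = (-0.00186667, 0.23100000, -0.05387500)
precession coupling = (-0.1344, -0.0048, 0.0924)
τ = I·(Δω/dt) + ω₀×(Iω₀) = (-0.1400, 0.1800, -0.0800)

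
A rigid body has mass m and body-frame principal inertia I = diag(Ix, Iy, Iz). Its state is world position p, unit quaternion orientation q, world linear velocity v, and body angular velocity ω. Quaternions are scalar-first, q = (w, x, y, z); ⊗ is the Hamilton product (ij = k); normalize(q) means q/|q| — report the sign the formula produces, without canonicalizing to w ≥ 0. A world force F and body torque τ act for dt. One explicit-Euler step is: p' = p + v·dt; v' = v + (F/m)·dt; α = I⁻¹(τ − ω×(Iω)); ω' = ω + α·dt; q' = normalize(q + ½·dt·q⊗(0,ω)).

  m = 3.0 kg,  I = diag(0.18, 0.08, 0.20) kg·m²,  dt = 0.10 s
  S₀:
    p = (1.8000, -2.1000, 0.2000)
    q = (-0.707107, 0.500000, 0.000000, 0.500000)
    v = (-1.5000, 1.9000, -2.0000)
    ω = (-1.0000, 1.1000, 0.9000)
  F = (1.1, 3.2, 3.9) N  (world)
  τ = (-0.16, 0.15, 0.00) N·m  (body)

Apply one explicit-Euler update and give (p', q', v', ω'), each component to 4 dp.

p' = (1.6500, -1.9100, 0.0000)
q' = (-0.7020, 0.5059, -0.0861, 0.4938)
v' = (-1.4633, 2.0067, -1.8700)
ω' = (-1.1549, 1.2650, 0.8450)

a = F/m = (0.3667, 1.0667, 1.3000)
new position p' = (1.6500, -1.9100, 0.0000)
new velocity v' = (-1.4633, 2.0067, -1.8700)
precession coupling ω×(Iω) = (0.1188, 0.0180, 0.1100)
angular accel α = (-1.5489, 1.6500, -0.5500)
new body rate ω' = (-1.1549, 1.2650, 0.8450)
q⊗(0,ω) = (0.0500000, 0.1571070, -1.7278177, -0.0863963)
q + ½dt·q⊗(0,ω), renormalized = (-0.7020, 0.5059, -0.0861, 0.4938)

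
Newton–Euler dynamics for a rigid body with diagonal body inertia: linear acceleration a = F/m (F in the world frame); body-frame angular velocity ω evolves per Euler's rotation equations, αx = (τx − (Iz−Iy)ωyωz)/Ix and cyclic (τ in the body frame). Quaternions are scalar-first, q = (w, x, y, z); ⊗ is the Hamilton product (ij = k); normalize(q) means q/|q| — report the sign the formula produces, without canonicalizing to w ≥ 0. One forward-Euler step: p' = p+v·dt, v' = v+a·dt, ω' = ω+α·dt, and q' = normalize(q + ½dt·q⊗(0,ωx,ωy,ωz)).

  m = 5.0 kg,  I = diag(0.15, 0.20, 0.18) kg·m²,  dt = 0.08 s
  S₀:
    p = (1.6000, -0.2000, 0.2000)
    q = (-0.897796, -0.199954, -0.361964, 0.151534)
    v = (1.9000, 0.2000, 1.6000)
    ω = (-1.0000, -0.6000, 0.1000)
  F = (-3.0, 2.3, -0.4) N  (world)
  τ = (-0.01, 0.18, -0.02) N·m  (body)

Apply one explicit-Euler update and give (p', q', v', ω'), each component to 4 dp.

α = I⁻¹(τ − ω×Iω) = (-0.0747, 0.8850, -0.2778)
ω + α·dt = (-1.0060, -0.5292, 0.0778)
Hamilton product q⊗(0,ω) = (-0.4322858, 0.9525200, 0.4071390, -0.3317712)
updated quaternion q' = (-0.9141, -0.1617, -0.3453, 0.1381)
new position p' = (1.7520, -0.1840, 0.3280)
new velocity v' = (1.8520, 0.2368, 1.5936)

p' = (1.7520, -0.1840, 0.3280)
q' = (-0.9141, -0.1617, -0.3453, 0.1381)
v' = (1.8520, 0.2368, 1.5936)
ω' = (-1.0060, -0.5292, 0.0778)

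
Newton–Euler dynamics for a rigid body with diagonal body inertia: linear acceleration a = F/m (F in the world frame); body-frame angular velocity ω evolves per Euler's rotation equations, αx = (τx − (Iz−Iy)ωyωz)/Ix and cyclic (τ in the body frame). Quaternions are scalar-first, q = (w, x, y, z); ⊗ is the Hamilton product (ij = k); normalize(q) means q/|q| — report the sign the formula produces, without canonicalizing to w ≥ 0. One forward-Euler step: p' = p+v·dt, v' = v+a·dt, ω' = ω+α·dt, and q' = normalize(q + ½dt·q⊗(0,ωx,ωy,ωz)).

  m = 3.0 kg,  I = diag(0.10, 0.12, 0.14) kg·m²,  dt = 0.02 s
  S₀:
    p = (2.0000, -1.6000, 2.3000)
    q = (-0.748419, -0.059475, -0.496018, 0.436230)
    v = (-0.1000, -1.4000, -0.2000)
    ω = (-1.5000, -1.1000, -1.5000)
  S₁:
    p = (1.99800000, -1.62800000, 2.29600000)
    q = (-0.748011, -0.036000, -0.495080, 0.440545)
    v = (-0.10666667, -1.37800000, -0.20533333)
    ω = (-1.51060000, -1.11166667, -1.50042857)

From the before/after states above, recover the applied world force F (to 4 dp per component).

F = (-1.0000, 3.3000, -0.8000)

Δv = v₁−v₀ = (-0.00666667, 0.02200000, -0.00533333)
m·(v₁−v₀)/dt = (-1.0000, 3.3000, -0.8000)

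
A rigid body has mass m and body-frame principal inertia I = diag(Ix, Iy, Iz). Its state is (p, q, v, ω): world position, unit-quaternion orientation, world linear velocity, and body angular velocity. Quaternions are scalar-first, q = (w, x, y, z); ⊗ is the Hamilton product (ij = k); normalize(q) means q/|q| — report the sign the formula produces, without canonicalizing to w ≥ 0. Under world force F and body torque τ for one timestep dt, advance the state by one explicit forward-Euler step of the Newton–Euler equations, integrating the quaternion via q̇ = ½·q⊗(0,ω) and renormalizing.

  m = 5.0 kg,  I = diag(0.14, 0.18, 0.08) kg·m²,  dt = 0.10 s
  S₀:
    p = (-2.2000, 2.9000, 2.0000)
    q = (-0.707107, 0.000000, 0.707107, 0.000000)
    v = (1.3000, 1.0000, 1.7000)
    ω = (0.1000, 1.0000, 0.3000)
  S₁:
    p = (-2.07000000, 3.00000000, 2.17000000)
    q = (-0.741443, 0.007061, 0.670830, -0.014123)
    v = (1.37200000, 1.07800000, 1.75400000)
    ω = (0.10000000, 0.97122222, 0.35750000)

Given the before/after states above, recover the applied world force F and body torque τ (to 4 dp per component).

F = (3.6000, 3.9000, 2.7000)
τ = (-0.0300, -0.0500, 0.0500)

velocity change Δv = (0.07200000, 0.07800000, 0.05400000)
applied force F = (3.6000, 3.9000, 2.7000)
Δω = ω₁−ω₀ = (0.00000000, -0.02877778, 0.05750000)
gyro term ω₀×Iω₀ = (-0.0300, 0.0018, 0.0040)
applied torque τ = (-0.0300, -0.0500, 0.0500)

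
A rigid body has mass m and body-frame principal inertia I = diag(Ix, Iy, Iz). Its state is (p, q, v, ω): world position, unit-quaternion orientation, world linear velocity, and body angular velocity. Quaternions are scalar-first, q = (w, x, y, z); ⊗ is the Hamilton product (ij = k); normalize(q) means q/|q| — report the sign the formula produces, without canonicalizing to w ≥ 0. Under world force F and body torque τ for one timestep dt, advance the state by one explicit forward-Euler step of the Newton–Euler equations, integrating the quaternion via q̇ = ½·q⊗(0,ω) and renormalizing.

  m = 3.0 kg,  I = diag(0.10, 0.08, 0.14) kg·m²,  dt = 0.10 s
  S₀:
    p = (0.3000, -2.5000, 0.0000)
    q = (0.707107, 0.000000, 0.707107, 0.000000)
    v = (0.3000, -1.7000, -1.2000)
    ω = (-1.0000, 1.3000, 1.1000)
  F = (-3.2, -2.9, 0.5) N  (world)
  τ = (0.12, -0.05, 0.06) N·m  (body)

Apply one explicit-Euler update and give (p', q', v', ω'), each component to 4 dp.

p' = (0.3300, -2.6700, -0.1200)
q' = (0.6579, 0.0035, 0.7494, 0.0739)
v' = (0.1933, -1.7967, -1.1833)
ω' = (-0.9658, 1.1825, 1.1243)

precession coupling ω×(Iω) = (0.0858, 0.0440, 0.0260)
(τ − ω×Iω)/I = (0.3420, -1.1750, 0.2429)
new body rate ω' = (-0.9658, 1.1825, 1.1243)
q⊗(0,ω) = (-0.9192391, 0.0707107, 0.9192391, 1.4849247)
q + ½dt·q⊗(0,ω), renormalized = (0.6579, 0.0035, 0.7494, 0.0739)
new position p' = (0.3300, -2.6700, -0.1200)
v + (F/m)dt = (0.1933, -1.7967, -1.1833)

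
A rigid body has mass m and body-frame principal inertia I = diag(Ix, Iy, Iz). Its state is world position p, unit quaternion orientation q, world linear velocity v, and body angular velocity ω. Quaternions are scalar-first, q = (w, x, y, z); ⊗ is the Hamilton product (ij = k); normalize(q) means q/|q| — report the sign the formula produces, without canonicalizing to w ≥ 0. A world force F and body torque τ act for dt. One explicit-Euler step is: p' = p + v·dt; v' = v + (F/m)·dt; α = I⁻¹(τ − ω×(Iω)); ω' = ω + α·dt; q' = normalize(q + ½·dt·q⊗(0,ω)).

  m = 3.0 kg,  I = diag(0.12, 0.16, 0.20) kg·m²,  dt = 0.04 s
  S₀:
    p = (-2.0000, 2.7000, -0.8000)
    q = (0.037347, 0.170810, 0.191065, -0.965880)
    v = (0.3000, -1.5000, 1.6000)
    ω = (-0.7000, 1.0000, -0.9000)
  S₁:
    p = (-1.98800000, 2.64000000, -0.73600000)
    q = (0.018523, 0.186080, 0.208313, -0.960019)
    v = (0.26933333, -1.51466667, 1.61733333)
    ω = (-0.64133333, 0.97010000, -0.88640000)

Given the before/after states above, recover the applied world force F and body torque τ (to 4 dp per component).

F = (-2.3000, -1.1000, 1.3000)
τ = (0.1400, -0.1700, 0.0400)

ω₁ − ω₀ = (0.05866667, -0.02990000, 0.01360000)
τ = I·(Δω/dt) + ω₀×(Iω₀) = (0.1400, -0.1700, 0.0400)
velocity change Δv = (-0.03066667, -0.01466667, 0.01733333)
F = m·Δv/dt = (-2.3000, -1.1000, 1.3000)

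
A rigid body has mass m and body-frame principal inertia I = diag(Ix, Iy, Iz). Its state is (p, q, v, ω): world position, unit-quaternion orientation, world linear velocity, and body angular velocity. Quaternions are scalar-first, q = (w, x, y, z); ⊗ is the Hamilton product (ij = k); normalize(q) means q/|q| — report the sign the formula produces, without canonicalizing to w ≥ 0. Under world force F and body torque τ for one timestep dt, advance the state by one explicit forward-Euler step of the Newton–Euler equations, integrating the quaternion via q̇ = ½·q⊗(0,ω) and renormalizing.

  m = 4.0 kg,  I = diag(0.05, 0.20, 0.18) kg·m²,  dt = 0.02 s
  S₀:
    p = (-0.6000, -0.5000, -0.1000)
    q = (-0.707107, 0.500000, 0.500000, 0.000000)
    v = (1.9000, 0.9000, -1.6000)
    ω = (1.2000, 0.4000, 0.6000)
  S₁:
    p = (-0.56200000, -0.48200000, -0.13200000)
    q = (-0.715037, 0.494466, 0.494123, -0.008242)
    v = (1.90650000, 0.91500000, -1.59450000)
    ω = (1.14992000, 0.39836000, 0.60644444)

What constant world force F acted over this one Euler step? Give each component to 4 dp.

F = (1.3000, 3.0000, 1.1000)

velocity change Δv = (0.00650000, 0.01500000, 0.00550000)
F = m·Δv/dt = (1.3000, 3.0000, 1.1000)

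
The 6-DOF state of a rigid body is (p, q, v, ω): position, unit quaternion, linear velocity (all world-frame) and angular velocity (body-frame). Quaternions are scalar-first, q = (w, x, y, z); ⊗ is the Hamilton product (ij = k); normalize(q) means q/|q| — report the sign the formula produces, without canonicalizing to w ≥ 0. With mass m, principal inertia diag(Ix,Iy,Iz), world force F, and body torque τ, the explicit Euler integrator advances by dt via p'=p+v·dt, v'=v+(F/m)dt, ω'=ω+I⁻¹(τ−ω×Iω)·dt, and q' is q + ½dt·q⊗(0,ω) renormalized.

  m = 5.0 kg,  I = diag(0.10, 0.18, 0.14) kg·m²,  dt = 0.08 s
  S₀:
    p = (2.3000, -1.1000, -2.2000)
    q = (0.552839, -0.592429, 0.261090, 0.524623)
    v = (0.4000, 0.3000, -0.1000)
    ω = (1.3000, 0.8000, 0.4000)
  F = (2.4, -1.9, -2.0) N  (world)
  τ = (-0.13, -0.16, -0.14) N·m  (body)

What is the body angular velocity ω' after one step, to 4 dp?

angular accel α = (-1.1720, -0.7733, -1.5943)
ω + α·dt = (1.2062, 0.7381, 0.2725)

ω' = (1.2062, 0.7381, 0.2725)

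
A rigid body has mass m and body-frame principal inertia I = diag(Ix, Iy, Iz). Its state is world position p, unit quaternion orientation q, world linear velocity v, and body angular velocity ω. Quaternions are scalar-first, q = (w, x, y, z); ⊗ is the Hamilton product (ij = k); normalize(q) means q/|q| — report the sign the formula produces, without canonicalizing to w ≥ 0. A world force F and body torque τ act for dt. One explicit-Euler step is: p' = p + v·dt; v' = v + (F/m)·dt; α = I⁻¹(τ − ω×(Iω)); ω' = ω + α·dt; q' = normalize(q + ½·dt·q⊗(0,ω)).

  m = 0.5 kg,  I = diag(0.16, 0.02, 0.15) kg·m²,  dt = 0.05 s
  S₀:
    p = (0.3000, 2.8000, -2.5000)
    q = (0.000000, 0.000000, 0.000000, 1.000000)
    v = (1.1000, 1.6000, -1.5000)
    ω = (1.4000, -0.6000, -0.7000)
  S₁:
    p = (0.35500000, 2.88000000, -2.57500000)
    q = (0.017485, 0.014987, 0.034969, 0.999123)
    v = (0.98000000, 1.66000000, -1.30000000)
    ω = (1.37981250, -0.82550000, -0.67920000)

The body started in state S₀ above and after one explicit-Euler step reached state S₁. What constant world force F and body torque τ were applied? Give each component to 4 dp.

velocity change Δv = (-0.12000000, 0.06000000, 0.20000000)
m·(v₁−v₀)/dt = (-1.2000, 0.6000, 2.0000)
rate change Δω = (-0.02018750, -0.22550000, 0.02080000)
precession coupling = (0.0546, -0.0098, 0.1176)
I·α + gyro = (-0.0100, -0.1000, 0.1800)

F = (-1.2000, 0.6000, 2.0000)
τ = (-0.0100, -0.1000, 0.1800)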